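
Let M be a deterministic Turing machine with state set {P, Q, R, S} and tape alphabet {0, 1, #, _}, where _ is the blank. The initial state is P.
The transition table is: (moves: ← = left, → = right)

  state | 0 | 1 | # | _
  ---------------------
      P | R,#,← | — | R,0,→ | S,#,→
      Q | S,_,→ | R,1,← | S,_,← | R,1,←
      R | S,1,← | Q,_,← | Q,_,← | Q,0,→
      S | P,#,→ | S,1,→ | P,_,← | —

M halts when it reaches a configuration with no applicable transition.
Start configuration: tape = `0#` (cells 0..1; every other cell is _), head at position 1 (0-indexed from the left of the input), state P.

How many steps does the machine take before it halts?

5

state=P head=1 tape=0[#]__   (P,#)→(R,0,→)
state=R head=2 tape=00[_]_   (R,_)→(Q,0,→)
state=Q head=3 tape=000[_]   (Q,_)→(R,1,←)
state=R head=2 tape=00[0]1   (R,0)→(S,1,←)
state=S head=1 tape=0[0]11   (S,0)→(P,#,→)
state=P head=2 tape=0#[1]1
M halts after 5 transitions.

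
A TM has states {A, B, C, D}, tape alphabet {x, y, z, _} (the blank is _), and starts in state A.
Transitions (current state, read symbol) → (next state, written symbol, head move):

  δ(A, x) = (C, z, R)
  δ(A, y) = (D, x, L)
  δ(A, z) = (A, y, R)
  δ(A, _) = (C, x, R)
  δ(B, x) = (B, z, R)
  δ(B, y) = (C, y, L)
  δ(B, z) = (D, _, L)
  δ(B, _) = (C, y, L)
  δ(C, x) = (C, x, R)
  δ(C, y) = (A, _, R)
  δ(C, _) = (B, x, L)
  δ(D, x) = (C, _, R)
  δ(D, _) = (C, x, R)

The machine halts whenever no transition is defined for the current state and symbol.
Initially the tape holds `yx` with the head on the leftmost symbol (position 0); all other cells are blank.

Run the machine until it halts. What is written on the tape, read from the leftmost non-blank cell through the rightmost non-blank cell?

A | _[y]x__   read y → write x, move L, go to D
D | [_]xx__   read _ → write x, move R, go to C
C | x[x]x__   read x → write x, move R, go to C
C | xx[x]__   read x → write x, move R, go to C
C | xxx[_]_   read _ → write x, move L, go to B
B | xx[x]x_   read x → write z, move R, go to B
B | xxz[x]_   read x → write z, move R, go to B
B | xxzz[_]   read _ → write y, move L, go to C
C | xxz[z]y
The non-blank tape span at halt is xxzzy.

xxzzy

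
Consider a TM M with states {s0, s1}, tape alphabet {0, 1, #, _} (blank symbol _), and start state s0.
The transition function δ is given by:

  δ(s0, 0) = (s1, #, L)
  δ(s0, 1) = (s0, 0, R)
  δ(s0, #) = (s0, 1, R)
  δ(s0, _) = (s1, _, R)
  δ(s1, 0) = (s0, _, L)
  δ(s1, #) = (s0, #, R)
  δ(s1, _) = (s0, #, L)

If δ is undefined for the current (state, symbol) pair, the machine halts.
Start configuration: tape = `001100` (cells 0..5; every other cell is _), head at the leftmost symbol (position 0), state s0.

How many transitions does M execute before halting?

6

s0 | __[0]01100   read 0 → write #, move L, go to s1
s1 | _[_]#01100   read _ → write #, move L, go to s0
s0 | [_]##01100   read _ → write _, move R, go to s1
s1 | _[#]#01100   read # → write #, move R, go to s0
s0 | _#[#]01100   read # → write 1, move R, go to s0
s0 | _#1[0]1100   read 0 → write #, move L, go to s1
s1 | _#[1]#1100
M halts after 6 transitions.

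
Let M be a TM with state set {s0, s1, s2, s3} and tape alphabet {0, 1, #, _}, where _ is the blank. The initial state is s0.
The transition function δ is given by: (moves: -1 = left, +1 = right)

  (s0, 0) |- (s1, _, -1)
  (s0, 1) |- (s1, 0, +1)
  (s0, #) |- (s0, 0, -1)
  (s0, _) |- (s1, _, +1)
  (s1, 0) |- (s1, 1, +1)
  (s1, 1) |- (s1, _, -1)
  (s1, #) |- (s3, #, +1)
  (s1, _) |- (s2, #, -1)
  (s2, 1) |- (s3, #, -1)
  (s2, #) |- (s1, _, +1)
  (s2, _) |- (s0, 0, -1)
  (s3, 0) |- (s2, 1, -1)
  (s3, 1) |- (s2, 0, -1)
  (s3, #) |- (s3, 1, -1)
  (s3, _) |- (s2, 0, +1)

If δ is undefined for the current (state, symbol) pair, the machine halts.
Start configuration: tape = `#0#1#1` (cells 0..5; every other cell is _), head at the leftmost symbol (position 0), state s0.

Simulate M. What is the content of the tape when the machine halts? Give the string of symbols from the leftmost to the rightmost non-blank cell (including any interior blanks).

11_10_#00

s0 | _[#]0#1#1___   read # → write 0, move -1, go to s0
s0 | [_]00#1#1___   read _ → write _, move +1, go to s1
s1 | _[0]0#1#1___   read 0 → write 1, move +1, go to s1
s1 | _1[0]#1#1___   read 0 → write 1, move +1, go to s1
s1 | _11[#]1#1___   read # → write #, move +1, go to s3
s3 | _11#[1]#1___   read 1 → write 0, move -1, go to s2
s2 | _11[#]0#1___   read # → write _, move +1, go to s1
s1 | _11_[0]#1___   read 0 → write 1, move +1, go to s1
s1 | _11_1[#]1___   read # → write #, move +1, go to s3
s3 | _11_1#[1]___   read 1 → write 0, move -1, go to s2
s2 | _11_1[#]0___   read # → write _, move +1, go to s1
s1 | _11_1_[0]___   read 0 → write 1, move +1, go to s1
s1 | _11_1_1[_]__   read _ → write #, move -1, go to s2
s2 | _11_1_[1]#__   read 1 → write #, move -1, go to s3
s3 | _11_1[_]##__   read _ → write 0, move +1, go to s2
s2 | _11_10[#]#__   read # → write _, move +1, go to s1
s1 | _11_10_[#]__   read # → write #, move +1, go to s3
s3 | _11_10_#[_]_   read _ → write 0, move +1, go to s2
s2 | _11_10_#0[_]   read _ → write 0, move -1, go to s0
s0 | _11_10_#[0]0   read 0 → write _, move -1, go to s1
s1 | _11_10_[#]_0   read # → write #, move +1, go to s3
s3 | _11_10_#[_]0   read _ → write 0, move +1, go to s2
s2 | _11_10_#0[0]
The non-blank tape span at halt is 11_10_#00.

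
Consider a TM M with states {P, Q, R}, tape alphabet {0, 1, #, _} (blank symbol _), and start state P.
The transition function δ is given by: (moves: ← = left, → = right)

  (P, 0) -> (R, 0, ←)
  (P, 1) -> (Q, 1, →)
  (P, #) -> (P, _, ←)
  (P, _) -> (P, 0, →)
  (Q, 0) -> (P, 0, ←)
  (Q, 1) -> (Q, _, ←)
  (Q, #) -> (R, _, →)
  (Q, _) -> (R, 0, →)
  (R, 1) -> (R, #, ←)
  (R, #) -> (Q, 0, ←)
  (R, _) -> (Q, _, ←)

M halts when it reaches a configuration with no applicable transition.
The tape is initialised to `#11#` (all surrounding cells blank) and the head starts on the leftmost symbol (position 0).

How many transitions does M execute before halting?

P | ____[#]11#   read # → write _, move ←, go to P
P | ___[_]_11#   read _ → write 0, move →, go to P
P | ___0[_]11#   read _ → write 0, move →, go to P
P | ___00[1]1#   read 1 → write 1, move →, go to Q
Q | ___001[1]#   read 1 → write _, move ←, go to Q
Q | ___00[1]_#   read 1 → write _, move ←, go to Q
Q | ___0[0]__#   read 0 → write 0, move ←, go to P
P | ___[0]0__#   read 0 → write 0, move ←, go to R
R | __[_]00__#   read _ → write _, move ←, go to Q
Q | _[_]_00__#   read _ → write 0, move →, go to R
R | _0[_]00__#   read _ → write _, move ←, go to Q
Q | _[0]_00__#   read 0 → write 0, move ←, go to P
P | [_]0_00__#   read _ → write 0, move →, go to P
P | 0[0]_00__#   read 0 → write 0, move ←, go to R
R | [0]0_00__#
M halts after 14 transitions.

14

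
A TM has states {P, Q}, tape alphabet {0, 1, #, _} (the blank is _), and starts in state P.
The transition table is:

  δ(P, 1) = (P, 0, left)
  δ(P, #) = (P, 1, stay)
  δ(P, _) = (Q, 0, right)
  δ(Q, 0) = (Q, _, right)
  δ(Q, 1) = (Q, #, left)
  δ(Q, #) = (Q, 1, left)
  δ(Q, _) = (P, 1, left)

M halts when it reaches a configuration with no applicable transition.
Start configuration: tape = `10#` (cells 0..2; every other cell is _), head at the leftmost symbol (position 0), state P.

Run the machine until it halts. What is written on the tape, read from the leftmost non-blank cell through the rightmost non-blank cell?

0111

P | _[1]0#   read 1 → write 0, move left, go to P
P | [_]00#   read _ → write 0, move right, go to Q
Q | 0[0]0#   read 0 → write _, move right, go to Q
Q | 0_[0]#   read 0 → write _, move right, go to Q
Q | 0__[#]   read # → write 1, move left, go to Q
Q | 0_[_]1   read _ → write 1, move left, go to P
P | 0[_]11   read _ → write 0, move right, go to Q
Q | 00[1]1   read 1 → write #, move left, go to Q
Q | 0[0]#1   read 0 → write _, move right, go to Q
Q | 0_[#]1   read # → write 1, move left, go to Q
Q | 0[_]11   read _ → write 1, move left, go to P
P | [0]111
The non-blank tape span at halt is 0111.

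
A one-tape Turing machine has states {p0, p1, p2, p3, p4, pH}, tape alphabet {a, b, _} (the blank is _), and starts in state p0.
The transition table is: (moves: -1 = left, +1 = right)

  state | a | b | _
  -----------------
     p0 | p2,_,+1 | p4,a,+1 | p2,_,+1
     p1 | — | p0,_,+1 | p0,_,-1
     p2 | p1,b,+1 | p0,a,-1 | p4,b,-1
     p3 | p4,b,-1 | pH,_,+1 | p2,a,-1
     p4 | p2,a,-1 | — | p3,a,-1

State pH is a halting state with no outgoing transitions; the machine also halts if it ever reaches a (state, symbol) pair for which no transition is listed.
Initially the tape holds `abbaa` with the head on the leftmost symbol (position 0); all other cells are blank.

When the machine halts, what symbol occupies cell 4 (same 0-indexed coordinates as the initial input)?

b

p0 | [a]bbaa_   read a → write _, move +1, go to p2
p2 | _[b]baa_   read b → write a, move -1, go to p0
p0 | [_]abaa_   read _ → write _, move +1, go to p2
p2 | _[a]baa_   read a → write b, move +1, go to p1
p1 | _b[b]aa_   read b → write _, move +1, go to p0
p0 | _b_[a]a_   read a → write _, move +1, go to p2
p2 | _b__[a]_   read a → write b, move +1, go to p1
p1 | _b__b[_]   read _ → write _, move -1, go to p0
p0 | _b__[b]_   read b → write a, move +1, go to p4
p4 | _b__a[_]   read _ → write a, move -1, go to p3
p3 | _b__[a]a   read a → write b, move -1, go to p4
p4 | _b_[_]ba   read _ → write a, move -1, go to p3
p3 | _b[_]aba   read _ → write a, move -1, go to p2
p2 | _[b]aaba   read b → write a, move -1, go to p0
p0 | [_]aaaba   read _ → write _, move +1, go to p2
p2 | _[a]aaba   read a → write b, move +1, go to p1
p1 | _b[a]aba
Cell 4 holds b when M halts.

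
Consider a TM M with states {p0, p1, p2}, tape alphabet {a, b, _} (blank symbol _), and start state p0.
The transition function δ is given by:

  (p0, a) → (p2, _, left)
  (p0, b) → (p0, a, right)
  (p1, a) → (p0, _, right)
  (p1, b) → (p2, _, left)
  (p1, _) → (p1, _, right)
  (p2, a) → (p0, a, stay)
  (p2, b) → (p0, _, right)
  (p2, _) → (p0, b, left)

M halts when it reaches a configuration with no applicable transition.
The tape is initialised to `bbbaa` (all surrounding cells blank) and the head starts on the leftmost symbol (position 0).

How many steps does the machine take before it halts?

11

p0 | __[b]bbaa   read b → write a, move right, go to p0
p0 | __a[b]baa   read b → write a, move right, go to p0
p0 | __aa[b]aa   read b → write a, move right, go to p0
p0 | __aaa[a]a   read a → write _, move left, go to p2
p2 | __aa[a]_a   read a → write a, move stay, go to p0
p0 | __aa[a]_a   read a → write _, move left, go to p2
p2 | __a[a]__a   read a → write a, move stay, go to p0
p0 | __a[a]__a   read a → write _, move left, go to p2
p2 | __[a]___a   read a → write a, move stay, go to p0
p0 | __[a]___a   read a → write _, move left, go to p2
p2 | _[_]____a   read _ → write b, move left, go to p0
p0 | [_]b____a
M halts after 11 transitions.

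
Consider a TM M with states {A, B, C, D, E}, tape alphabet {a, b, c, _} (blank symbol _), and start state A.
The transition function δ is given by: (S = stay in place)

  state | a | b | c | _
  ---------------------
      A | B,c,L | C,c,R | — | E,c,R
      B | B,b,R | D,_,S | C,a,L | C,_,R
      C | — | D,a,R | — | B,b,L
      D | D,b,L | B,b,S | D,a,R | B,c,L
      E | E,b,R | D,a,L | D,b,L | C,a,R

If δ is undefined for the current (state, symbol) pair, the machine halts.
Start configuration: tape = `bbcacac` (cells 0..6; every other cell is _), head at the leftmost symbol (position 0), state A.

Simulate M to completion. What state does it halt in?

C

A | __[b]bcacac   read b → write c, move R, go to C
C | __c[b]cacac   read b → write a, move R, go to D
D | __ca[c]acac   read c → write a, move R, go to D
D | __caa[a]cac   read a → write b, move L, go to D
D | __ca[a]bcac   read a → write b, move L, go to D
D | __c[a]bbcac   read a → write b, move L, go to D
D | __[c]bbbcac   read c → write a, move R, go to D
D | __a[b]bbcac   read b → write b, move S, go to B
B | __a[b]bbcac   read b → write _, move S, go to D
D | __a[_]bbcac   read _ → write c, move L, go to B
B | __[a]cbbcac   read a → write b, move R, go to B
B | __b[c]bbcac   read c → write a, move L, go to C
C | __[b]abbcac   read b → write a, move R, go to D
D | __a[a]bbcac   read a → write b, move L, go to D
D | __[a]bbbcac   read a → write b, move L, go to D
D | _[_]bbbbcac   read _ → write c, move L, go to B
B | [_]cbbbbcac   read _ → write _, move R, go to C
C | _[c]bbbbcac
No transition is defined for (C, c); M halts in state C.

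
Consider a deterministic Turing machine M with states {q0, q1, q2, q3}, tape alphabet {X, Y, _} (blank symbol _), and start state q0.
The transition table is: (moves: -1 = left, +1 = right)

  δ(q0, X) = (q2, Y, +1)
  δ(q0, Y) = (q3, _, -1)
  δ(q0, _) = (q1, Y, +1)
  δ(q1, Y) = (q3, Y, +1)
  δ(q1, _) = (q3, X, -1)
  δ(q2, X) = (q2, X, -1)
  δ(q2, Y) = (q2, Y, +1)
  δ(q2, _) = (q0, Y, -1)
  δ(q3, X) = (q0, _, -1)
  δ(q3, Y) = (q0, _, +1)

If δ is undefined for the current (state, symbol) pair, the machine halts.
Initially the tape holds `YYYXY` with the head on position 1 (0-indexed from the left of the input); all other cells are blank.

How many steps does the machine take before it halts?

q0 | Y[Y]YXY__   read Y → write _, move -1, go to q3
q3 | [Y]_YXY__   read Y → write _, move +1, go to q0
q0 | _[_]YXY__   read _ → write Y, move +1, go to q1
q1 | _Y[Y]XY__   read Y → write Y, move +1, go to q3
q3 | _YY[X]Y__   read X → write _, move -1, go to q0
q0 | _Y[Y]_Y__   read Y → write _, move -1, go to q3
q3 | _[Y]__Y__   read Y → write _, move +1, go to q0
q0 | __[_]_Y__   read _ → write Y, move +1, go to q1
q1 | __Y[_]Y__   read _ → write X, move -1, go to q3
q3 | __[Y]XY__   read Y → write _, move +1, go to q0
q0 | ___[X]Y__   read X → write Y, move +1, go to q2
q2 | ___Y[Y]__   read Y → write Y, move +1, go to q2
q2 | ___YY[_]_   read _ → write Y, move -1, go to q0
q0 | ___Y[Y]Y_   read Y → write _, move -1, go to q3
q3 | ___[Y]_Y_   read Y → write _, move +1, go to q0
q0 | ____[_]Y_   read _ → write Y, move +1, go to q1
q1 | ____Y[Y]_   read Y → write Y, move +1, go to q3
q3 | ____YY[_]
M halts after 17 transitions.

17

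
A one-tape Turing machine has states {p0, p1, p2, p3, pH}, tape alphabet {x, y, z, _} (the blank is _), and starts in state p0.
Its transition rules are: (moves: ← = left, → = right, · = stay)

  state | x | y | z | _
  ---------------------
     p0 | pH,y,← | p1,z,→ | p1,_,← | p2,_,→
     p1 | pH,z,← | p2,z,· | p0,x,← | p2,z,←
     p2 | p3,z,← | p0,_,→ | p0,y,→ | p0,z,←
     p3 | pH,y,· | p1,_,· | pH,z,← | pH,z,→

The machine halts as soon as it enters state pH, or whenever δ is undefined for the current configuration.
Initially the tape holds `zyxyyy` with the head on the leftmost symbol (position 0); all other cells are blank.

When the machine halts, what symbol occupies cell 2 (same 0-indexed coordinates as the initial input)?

state=p0 head=0 tape=___[z]yxyyy   (p0,z)→(p1,_,←)
state=p1 head=-1 tape=__[_]_yxyyy   (p1,_)→(p2,z,←)
state=p2 head=-2 tape=_[_]z_yxyyy   (p2,_)→(p0,z,←)
state=p0 head=-3 tape=[_]zz_yxyyy   (p0,_)→(p2,_,→)
state=p2 head=-2 tape=_[z]z_yxyyy   (p2,z)→(p0,y,→)
state=p0 head=-1 tape=_y[z]_yxyyy   (p0,z)→(p1,_,←)
state=p1 head=-2 tape=_[y]__yxyyy   (p1,y)→(p2,z,·)
state=p2 head=-2 tape=_[z]__yxyyy   (p2,z)→(p0,y,→)
state=p0 head=-1 tape=_y[_]_yxyyy   (p0,_)→(p2,_,→)
state=p2 head=0 tape=_y_[_]yxyyy   (p2,_)→(p0,z,←)
state=p0 head=-1 tape=_y[_]zyxyyy   (p0,_)→(p2,_,→)
state=p2 head=0 tape=_y_[z]yxyyy   (p2,z)→(p0,y,→)
state=p0 head=1 tape=_y_y[y]xyyy   (p0,y)→(p1,z,→)
state=p1 head=2 tape=_y_yz[x]yyy   (p1,x)→(pH,z,←)
state=pH head=1 tape=_y_y[z]zyyy
Cell 2 holds z when M halts.

z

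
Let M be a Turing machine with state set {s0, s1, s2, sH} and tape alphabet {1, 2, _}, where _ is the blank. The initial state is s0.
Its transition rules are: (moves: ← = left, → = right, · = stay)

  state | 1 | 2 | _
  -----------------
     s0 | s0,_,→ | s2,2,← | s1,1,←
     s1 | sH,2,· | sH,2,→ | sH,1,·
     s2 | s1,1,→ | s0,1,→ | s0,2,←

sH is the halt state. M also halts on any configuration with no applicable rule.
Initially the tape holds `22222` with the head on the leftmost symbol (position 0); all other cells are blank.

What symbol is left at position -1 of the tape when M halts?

2

state=s0 head=0 tape=___[2]2222   (s0,2)→(s2,2,←)
state=s2 head=-1 tape=__[_]22222   (s2,_)→(s0,2,←)
state=s0 head=-2 tape=_[_]222222   (s0,_)→(s1,1,←)
state=s1 head=-3 tape=[_]1222222   (s1,_)→(sH,1,·)
state=sH head=-3 tape=[1]1222222
Cell -1 holds 2 when M halts.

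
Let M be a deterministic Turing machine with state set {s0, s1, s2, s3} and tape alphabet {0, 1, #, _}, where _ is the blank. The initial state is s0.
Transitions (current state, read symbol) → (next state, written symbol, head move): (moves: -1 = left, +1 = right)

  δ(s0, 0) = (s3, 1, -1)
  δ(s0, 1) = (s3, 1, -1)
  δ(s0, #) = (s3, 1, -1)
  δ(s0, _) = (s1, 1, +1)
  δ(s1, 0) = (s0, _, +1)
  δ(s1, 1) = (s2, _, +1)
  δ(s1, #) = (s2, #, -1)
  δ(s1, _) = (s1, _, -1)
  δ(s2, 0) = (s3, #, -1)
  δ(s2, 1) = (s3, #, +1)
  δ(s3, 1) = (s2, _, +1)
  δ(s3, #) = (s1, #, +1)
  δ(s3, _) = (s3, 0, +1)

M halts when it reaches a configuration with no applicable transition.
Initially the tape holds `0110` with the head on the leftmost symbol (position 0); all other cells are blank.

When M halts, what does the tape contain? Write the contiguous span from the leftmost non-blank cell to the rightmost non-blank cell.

0_###

state=s0 head=0 tape=_[0]110_   (s0,0)→(s3,1,-1)
state=s3 head=-1 tape=[_]1110_   (s3,_)→(s3,0,+1)
state=s3 head=0 tape=0[1]110_   (s3,1)→(s2,_,+1)
state=s2 head=1 tape=0_[1]10_   (s2,1)→(s3,#,+1)
state=s3 head=2 tape=0_#[1]0_   (s3,1)→(s2,_,+1)
state=s2 head=3 tape=0_#_[0]_   (s2,0)→(s3,#,-1)
state=s3 head=2 tape=0_#[_]#_   (s3,_)→(s3,0,+1)
state=s3 head=3 tape=0_#0[#]_   (s3,#)→(s1,#,+1)
state=s1 head=4 tape=0_#0#[_]   (s1,_)→(s1,_,-1)
state=s1 head=3 tape=0_#0[#]_   (s1,#)→(s2,#,-1)
state=s2 head=2 tape=0_#[0]#_   (s2,0)→(s3,#,-1)
state=s3 head=1 tape=0_[#]##_   (s3,#)→(s1,#,+1)
state=s1 head=2 tape=0_#[#]#_   (s1,#)→(s2,#,-1)
state=s2 head=1 tape=0_[#]##_
The non-blank tape span at halt is 0_###.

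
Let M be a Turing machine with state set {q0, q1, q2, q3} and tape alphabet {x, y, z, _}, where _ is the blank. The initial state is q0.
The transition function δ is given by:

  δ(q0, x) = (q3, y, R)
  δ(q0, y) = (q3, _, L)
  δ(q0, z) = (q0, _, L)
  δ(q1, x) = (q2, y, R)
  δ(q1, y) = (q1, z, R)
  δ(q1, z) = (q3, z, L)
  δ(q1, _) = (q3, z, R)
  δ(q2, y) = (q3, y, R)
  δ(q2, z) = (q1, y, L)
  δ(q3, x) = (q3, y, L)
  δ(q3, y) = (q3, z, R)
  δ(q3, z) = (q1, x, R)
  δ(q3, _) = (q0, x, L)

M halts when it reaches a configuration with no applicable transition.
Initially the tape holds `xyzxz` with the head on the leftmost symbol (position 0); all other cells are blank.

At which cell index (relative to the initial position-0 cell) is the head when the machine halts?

state=q0 head=0 tape=_[x]yzxz__   (q0,x)→(q3,y,R)
state=q3 head=1 tape=_y[y]zxz__   (q3,y)→(q3,z,R)
state=q3 head=2 tape=_yz[z]xz__   (q3,z)→(q1,x,R)
state=q1 head=3 tape=_yzx[x]z__   (q1,x)→(q2,y,R)
state=q2 head=4 tape=_yzxy[z]__   (q2,z)→(q1,y,L)
state=q1 head=3 tape=_yzx[y]y__   (q1,y)→(q1,z,R)
state=q1 head=4 tape=_yzxz[y]__   (q1,y)→(q1,z,R)
state=q1 head=5 tape=_yzxzz[_]_   (q1,_)→(q3,z,R)
state=q3 head=6 tape=_yzxzzz[_]   (q3,_)→(q0,x,L)
state=q0 head=5 tape=_yzxzz[z]x   (q0,z)→(q0,_,L)
state=q0 head=4 tape=_yzxz[z]_x   (q0,z)→(q0,_,L)
state=q0 head=3 tape=_yzx[z]__x   (q0,z)→(q0,_,L)
state=q0 head=2 tape=_yz[x]___x   (q0,x)→(q3,y,R)
state=q3 head=3 tape=_yzy[_]__x   (q3,_)→(q0,x,L)
state=q0 head=2 tape=_yz[y]x__x   (q0,y)→(q3,_,L)
state=q3 head=1 tape=_y[z]_x__x   (q3,z)→(q1,x,R)
state=q1 head=2 tape=_yx[_]x__x   (q1,_)→(q3,z,R)
state=q3 head=3 tape=_yxz[x]__x   (q3,x)→(q3,y,L)
state=q3 head=2 tape=_yx[z]y__x   (q3,z)→(q1,x,R)
state=q1 head=3 tape=_yxx[y]__x   (q1,y)→(q1,z,R)
state=q1 head=4 tape=_yxxz[_]_x   (q1,_)→(q3,z,R)
state=q3 head=5 tape=_yxxzz[_]x   (q3,_)→(q0,x,L)
state=q0 head=4 tape=_yxxz[z]xx   (q0,z)→(q0,_,L)
state=q0 head=3 tape=_yxx[z]_xx   (q0,z)→(q0,_,L)
state=q0 head=2 tape=_yx[x]__xx   (q0,x)→(q3,y,R)
state=q3 head=3 tape=_yxy[_]_xx   (q3,_)→(q0,x,L)
state=q0 head=2 tape=_yx[y]x_xx   (q0,y)→(q3,_,L)
state=q3 head=1 tape=_y[x]_x_xx   (q3,x)→(q3,y,L)
state=q3 head=0 tape=_[y]y_x_xx   (q3,y)→(q3,z,R)
state=q3 head=1 tape=_z[y]_x_xx   (q3,y)→(q3,z,R)
state=q3 head=2 tape=_zz[_]x_xx   (q3,_)→(q0,x,L)
state=q0 head=1 tape=_z[z]xx_xx   (q0,z)→(q0,_,L)
state=q0 head=0 tape=_[z]_xx_xx   (q0,z)→(q0,_,L)
state=q0 head=-1 tape=[_]__xx_xx
At halt the head is at cell -1.

-1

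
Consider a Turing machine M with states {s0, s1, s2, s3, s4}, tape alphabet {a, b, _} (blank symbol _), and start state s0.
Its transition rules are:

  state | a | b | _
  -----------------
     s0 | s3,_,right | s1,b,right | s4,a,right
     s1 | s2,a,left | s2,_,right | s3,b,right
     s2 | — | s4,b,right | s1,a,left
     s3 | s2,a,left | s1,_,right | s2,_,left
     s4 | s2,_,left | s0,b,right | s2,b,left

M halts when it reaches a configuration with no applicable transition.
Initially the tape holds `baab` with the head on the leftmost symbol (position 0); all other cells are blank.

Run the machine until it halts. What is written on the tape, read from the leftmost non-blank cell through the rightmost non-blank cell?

bb__bbab

state=s0 head=0 tape=[b]aab____   (s0,b)→(s1,b,right)
state=s1 head=1 tape=b[a]ab____   (s1,a)→(s2,a,left)
state=s2 head=0 tape=[b]aab____   (s2,b)→(s4,b,right)
state=s4 head=1 tape=b[a]ab____   (s4,a)→(s2,_,left)
state=s2 head=0 tape=[b]_ab____   (s2,b)→(s4,b,right)
state=s4 head=1 tape=b[_]ab____   (s4,_)→(s2,b,left)
state=s2 head=0 tape=[b]bab____   (s2,b)→(s4,b,right)
state=s4 head=1 tape=b[b]ab____   (s4,b)→(s0,b,right)
state=s0 head=2 tape=bb[a]b____   (s0,a)→(s3,_,right)
state=s3 head=3 tape=bb_[b]____   (s3,b)→(s1,_,right)
state=s1 head=4 tape=bb__[_]___   (s1,_)→(s3,b,right)
state=s3 head=5 tape=bb__b[_]__   (s3,_)→(s2,_,left)
state=s2 head=4 tape=bb__[b]___   (s2,b)→(s4,b,right)
state=s4 head=5 tape=bb__b[_]__   (s4,_)→(s2,b,left)
state=s2 head=4 tape=bb__[b]b__   (s2,b)→(s4,b,right)
state=s4 head=5 tape=bb__b[b]__   (s4,b)→(s0,b,right)
state=s0 head=6 tape=bb__bb[_]_   (s0,_)→(s4,a,right)
state=s4 head=7 tape=bb__bba[_]   (s4,_)→(s2,b,left)
state=s2 head=6 tape=bb__bb[a]b
The non-blank tape span at halt is bb__bbab.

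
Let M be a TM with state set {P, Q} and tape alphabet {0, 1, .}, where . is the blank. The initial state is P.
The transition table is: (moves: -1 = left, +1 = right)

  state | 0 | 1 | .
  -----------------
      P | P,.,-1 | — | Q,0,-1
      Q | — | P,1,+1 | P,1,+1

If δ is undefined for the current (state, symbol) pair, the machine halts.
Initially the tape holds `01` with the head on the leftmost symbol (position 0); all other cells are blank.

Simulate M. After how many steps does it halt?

4

state=P head=0 tape=..[0]1   (P,0)→(P,.,-1)
state=P head=-1 tape=.[.].1   (P,.)→(Q,0,-1)
state=Q head=-2 tape=[.]0.1   (Q,.)→(P,1,+1)
state=P head=-1 tape=1[0].1   (P,0)→(P,.,-1)
state=P head=-2 tape=[1]..1
M halts after 4 transitions.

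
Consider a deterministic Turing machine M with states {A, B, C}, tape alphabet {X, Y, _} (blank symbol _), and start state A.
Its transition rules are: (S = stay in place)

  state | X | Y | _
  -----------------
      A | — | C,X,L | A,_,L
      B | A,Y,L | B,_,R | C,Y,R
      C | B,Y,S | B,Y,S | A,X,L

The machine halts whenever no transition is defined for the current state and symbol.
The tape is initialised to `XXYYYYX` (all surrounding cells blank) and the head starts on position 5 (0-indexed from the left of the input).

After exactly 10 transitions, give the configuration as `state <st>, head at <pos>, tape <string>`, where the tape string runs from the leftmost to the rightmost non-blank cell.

state A, head at 1, tape XX_Y_YX

A | XXYYY[Y]X   read Y → write X, move L, go to C
C | XXYY[Y]XX   read Y → write Y, move S, go to B
B | XXYY[Y]XX   read Y → write _, move R, go to B
B | XXYY_[X]X   read X → write Y, move L, go to A
A | XXYY[_]YX   read _ → write _, move L, go to A
A | XXY[Y]_YX   read Y → write X, move L, go to C
C | XX[Y]X_YX   read Y → write Y, move S, go to B
B | XX[Y]X_YX   read Y → write _, move R, go to B
B | XX_[X]_YX   read X → write Y, move L, go to A
A | XX[_]Y_YX   read _ → write _, move L, go to A
A | X[X]_Y_YX
After 10 steps: state A, head at 1, tape XX_Y_YX.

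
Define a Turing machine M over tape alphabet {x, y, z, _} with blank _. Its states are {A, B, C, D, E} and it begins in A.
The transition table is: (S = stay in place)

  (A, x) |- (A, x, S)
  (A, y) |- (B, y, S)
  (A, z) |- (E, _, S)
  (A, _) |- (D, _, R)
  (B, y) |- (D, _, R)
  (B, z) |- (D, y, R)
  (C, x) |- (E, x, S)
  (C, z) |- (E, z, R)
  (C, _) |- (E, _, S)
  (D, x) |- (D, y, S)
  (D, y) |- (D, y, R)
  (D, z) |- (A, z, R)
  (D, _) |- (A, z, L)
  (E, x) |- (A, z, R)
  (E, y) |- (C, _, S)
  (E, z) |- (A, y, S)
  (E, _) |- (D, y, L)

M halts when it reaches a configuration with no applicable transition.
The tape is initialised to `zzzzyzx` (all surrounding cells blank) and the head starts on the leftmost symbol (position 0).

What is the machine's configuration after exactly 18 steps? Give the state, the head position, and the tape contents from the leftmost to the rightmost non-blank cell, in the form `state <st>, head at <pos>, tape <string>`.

A | __[z]zzzyzx   read z → write _, move S, go to E
E | __[_]zzzyzx   read _ → write y, move L, go to D
D | _[_]yzzzyzx   read _ → write z, move L, go to A
A | [_]zyzzzyzx   read _ → write _, move R, go to D
D | _[z]yzzzyzx   read z → write z, move R, go to A
A | _z[y]zzzyzx   read y → write y, move S, go to B
B | _z[y]zzzyzx   read y → write _, move R, go to D
D | _z_[z]zzyzx   read z → write z, move R, go to A
A | _z_z[z]zyzx   read z → write _, move S, go to E
E | _z_z[_]zyzx   read _ → write y, move L, go to D
D | _z_[z]yzyzx   read z → write z, move R, go to A
A | _z_z[y]zyzx   read y → write y, move S, go to B
B | _z_z[y]zyzx   read y → write _, move R, go to D
D | _z_z_[z]yzx   read z → write z, move R, go to A
A | _z_z_z[y]zx   read y → write y, move S, go to B
B | _z_z_z[y]zx   read y → write _, move R, go to D
D | _z_z_z_[z]x   read z → write z, move R, go to A
A | _z_z_z_z[x]   read x → write x, move S, go to A
A | _z_z_z_z[x]
After 18 steps: state A, head at 6, tape z_z_z_zx.

state A, head at 6, tape z_z_z_zx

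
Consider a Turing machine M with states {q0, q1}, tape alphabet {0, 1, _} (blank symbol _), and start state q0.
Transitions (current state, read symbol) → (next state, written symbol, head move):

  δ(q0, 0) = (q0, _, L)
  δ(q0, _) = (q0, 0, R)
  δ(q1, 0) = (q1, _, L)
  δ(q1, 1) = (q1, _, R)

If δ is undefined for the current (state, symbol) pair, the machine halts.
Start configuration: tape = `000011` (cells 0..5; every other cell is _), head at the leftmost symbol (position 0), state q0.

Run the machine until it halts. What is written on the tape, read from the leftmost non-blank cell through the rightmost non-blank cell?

0000000011

q0 | ____[0]00011   read 0 → write _, move L, go to q0
q0 | ___[_]_00011   read _ → write 0, move R, go to q0
q0 | ___0[_]00011   read _ → write 0, move R, go to q0
q0 | ___00[0]0011   read 0 → write _, move L, go to q0
q0 | ___0[0]_0011   read 0 → write _, move L, go to q0
q0 | ___[0]__0011   read 0 → write _, move L, go to q0
q0 | __[_]___0011   read _ → write 0, move R, go to q0
q0 | __0[_]__0011   read _ → write 0, move R, go to q0
q0 | __00[_]_0011   read _ → write 0, move R, go to q0
q0 | __000[_]0011   read _ → write 0, move R, go to q0
q0 | __0000[0]011   read 0 → write _, move L, go to q0
q0 | __000[0]_011   read 0 → write _, move L, go to q0
q0 | __00[0]__011   read 0 → write _, move L, go to q0
q0 | __0[0]___011   read 0 → write _, move L, go to q0
q0 | __[0]____011   read 0 → write _, move L, go to q0
q0 | _[_]_____011   read _ → write 0, move R, go to q0
q0 | _0[_]____011   read _ → write 0, move R, go to q0
q0 | _00[_]___011   read _ → write 0, move R, go to q0
q0 | _000[_]__011   read _ → write 0, move R, go to q0
q0 | _0000[_]_011   read _ → write 0, move R, go to q0
q0 | _00000[_]011   read _ → write 0, move R, go to q0
q0 | _000000[0]11   read 0 → write _, move L, go to q0
q0 | _00000[0]_11   read 0 → write _, move L, go to q0
q0 | _0000[0]__11   read 0 → write _, move L, go to q0
q0 | _000[0]___11   read 0 → write _, move L, go to q0
q0 | _00[0]____11   read 0 → write _, move L, go to q0
q0 | _0[0]_____11   read 0 → write _, move L, go to q0
q0 | _[0]______11   read 0 → write _, move L, go to q0
q0 | [_]_______11   read _ → write 0, move R, go to q0
q0 | 0[_]______11   read _ → write 0, move R, go to q0
q0 | 00[_]_____11   read _ → write 0, move R, go to q0
q0 | 000[_]____11   read _ → write 0, move R, go to q0
q0 | 0000[_]___11   read _ → write 0, move R, go to q0
q0 | 00000[_]__11   read _ → write 0, move R, go to q0
q0 | 000000[_]_11   read _ → write 0, move R, go to q0
q0 | 0000000[_]11   read _ → write 0, move R, go to q0
q0 | 00000000[1]1
The non-blank tape span at halt is 0000000011.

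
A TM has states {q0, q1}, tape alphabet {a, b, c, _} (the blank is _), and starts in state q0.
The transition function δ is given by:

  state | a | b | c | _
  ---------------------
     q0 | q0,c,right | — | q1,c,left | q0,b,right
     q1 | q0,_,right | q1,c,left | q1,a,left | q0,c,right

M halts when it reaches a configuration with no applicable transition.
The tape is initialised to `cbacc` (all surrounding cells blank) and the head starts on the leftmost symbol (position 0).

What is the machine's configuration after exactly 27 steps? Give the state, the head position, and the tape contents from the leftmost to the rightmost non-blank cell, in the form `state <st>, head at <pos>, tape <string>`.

state q0, head at -3, tape ccaaacbacc

state=q0 head=0 tape=_____[c]bacc   (q0,c)→(q1,c,left)
state=q1 head=-1 tape=____[_]cbacc   (q1,_)→(q0,c,right)
state=q0 head=0 tape=____c[c]bacc   (q0,c)→(q1,c,left)
state=q1 head=-1 tape=____[c]cbacc   (q1,c)→(q1,a,left)
state=q1 head=-2 tape=___[_]acbacc   (q1,_)→(q0,c,right)
state=q0 head=-1 tape=___c[a]cbacc   (q0,a)→(q0,c,right)
state=q0 head=0 tape=___cc[c]bacc   (q0,c)→(q1,c,left)
state=q1 head=-1 tape=___c[c]cbacc   (q1,c)→(q1,a,left)
state=q1 head=-2 tape=___[c]acbacc   (q1,c)→(q1,a,left)
state=q1 head=-3 tape=__[_]aacbacc   (q1,_)→(q0,c,right)
state=q0 head=-2 tape=__c[a]acbacc   (q0,a)→(q0,c,right)
state=q0 head=-1 tape=__cc[a]cbacc   (q0,a)→(q0,c,right)
state=q0 head=0 tape=__ccc[c]bacc   (q0,c)→(q1,c,left)
state=q1 head=-1 tape=__cc[c]cbacc   (q1,c)→(q1,a,left)
state=q1 head=-2 tape=__c[c]acbacc   (q1,c)→(q1,a,left)
state=q1 head=-3 tape=__[c]aacbacc   (q1,c)→(q1,a,left)
state=q1 head=-4 tape=_[_]aaacbacc   (q1,_)→(q0,c,right)
state=q0 head=-3 tape=_c[a]aacbacc   (q0,a)→(q0,c,right)
state=q0 head=-2 tape=_cc[a]acbacc   (q0,a)→(q0,c,right)
state=q0 head=-1 tape=_ccc[a]cbacc   (q0,a)→(q0,c,right)
state=q0 head=0 tape=_cccc[c]bacc   (q0,c)→(q1,c,left)
state=q1 head=-1 tape=_ccc[c]cbacc   (q1,c)→(q1,a,left)
state=q1 head=-2 tape=_cc[c]acbacc   (q1,c)→(q1,a,left)
state=q1 head=-3 tape=_c[c]aacbacc   (q1,c)→(q1,a,left)
state=q1 head=-4 tape=_[c]aaacbacc   (q1,c)→(q1,a,left)
state=q1 head=-5 tape=[_]aaaacbacc   (q1,_)→(q0,c,right)
state=q0 head=-4 tape=c[a]aaacbacc   (q0,a)→(q0,c,right)
state=q0 head=-3 tape=cc[a]aacbacc
After 27 steps: state q0, head at -3, tape ccaaacbacc.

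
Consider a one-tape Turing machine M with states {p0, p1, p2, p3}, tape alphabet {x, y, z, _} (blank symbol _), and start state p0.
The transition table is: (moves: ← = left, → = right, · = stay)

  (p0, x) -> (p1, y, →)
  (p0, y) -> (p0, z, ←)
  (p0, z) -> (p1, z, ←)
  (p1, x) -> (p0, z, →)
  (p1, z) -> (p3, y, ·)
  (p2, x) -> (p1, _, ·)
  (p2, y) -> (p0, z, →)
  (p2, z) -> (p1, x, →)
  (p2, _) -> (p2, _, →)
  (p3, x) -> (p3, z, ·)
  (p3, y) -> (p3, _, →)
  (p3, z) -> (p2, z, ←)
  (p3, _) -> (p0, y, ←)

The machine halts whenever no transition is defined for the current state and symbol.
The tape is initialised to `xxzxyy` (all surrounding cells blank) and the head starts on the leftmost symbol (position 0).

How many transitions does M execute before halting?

state=p0 head=0 tape=[x]xzxyy_   (p0,x)→(p1,y,→)
state=p1 head=1 tape=y[x]zxyy_   (p1,x)→(p0,z,→)
state=p0 head=2 tape=yz[z]xyy_   (p0,z)→(p1,z,←)
state=p1 head=1 tape=y[z]zxyy_   (p1,z)→(p3,y,·)
state=p3 head=1 tape=y[y]zxyy_   (p3,y)→(p3,_,→)
state=p3 head=2 tape=y_[z]xyy_   (p3,z)→(p2,z,←)
state=p2 head=1 tape=y[_]zxyy_   (p2,_)→(p2,_,→)
state=p2 head=2 tape=y_[z]xyy_   (p2,z)→(p1,x,→)
state=p1 head=3 tape=y_x[x]yy_   (p1,x)→(p0,z,→)
state=p0 head=4 tape=y_xz[y]y_   (p0,y)→(p0,z,←)
state=p0 head=3 tape=y_x[z]zy_   (p0,z)→(p1,z,←)
state=p1 head=2 tape=y_[x]zzy_   (p1,x)→(p0,z,→)
state=p0 head=3 tape=y_z[z]zy_   (p0,z)→(p1,z,←)
state=p1 head=2 tape=y_[z]zzy_   (p1,z)→(p3,y,·)
state=p3 head=2 tape=y_[y]zzy_   (p3,y)→(p3,_,→)
state=p3 head=3 tape=y__[z]zy_   (p3,z)→(p2,z,←)
state=p2 head=2 tape=y_[_]zzy_   (p2,_)→(p2,_,→)
state=p2 head=3 tape=y__[z]zy_   (p2,z)→(p1,x,→)
state=p1 head=4 tape=y__x[z]y_   (p1,z)→(p3,y,·)
state=p3 head=4 tape=y__x[y]y_   (p3,y)→(p3,_,→)
state=p3 head=5 tape=y__x_[y]_   (p3,y)→(p3,_,→)
state=p3 head=6 tape=y__x__[_]   (p3,_)→(p0,y,←)
state=p0 head=5 tape=y__x_[_]y
M halts after 22 transitions.

22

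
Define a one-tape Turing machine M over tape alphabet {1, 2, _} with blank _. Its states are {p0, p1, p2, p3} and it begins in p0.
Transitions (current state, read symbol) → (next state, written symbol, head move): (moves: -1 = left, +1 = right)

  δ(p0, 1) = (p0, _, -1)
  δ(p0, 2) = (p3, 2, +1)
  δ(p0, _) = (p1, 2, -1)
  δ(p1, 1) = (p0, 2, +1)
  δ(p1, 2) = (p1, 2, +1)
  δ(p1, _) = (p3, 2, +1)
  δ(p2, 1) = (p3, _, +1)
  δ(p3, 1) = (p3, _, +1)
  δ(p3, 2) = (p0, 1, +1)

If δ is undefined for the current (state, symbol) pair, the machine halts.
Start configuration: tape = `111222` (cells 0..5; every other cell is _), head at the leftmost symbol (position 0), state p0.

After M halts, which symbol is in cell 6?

2

p0 | __[1]11222__   read 1 → write _, move -1, go to p0
p0 | _[_]_11222__   read _ → write 2, move -1, go to p1
p1 | [_]2_11222__   read _ → write 2, move +1, go to p3
p3 | 2[2]_11222__   read 2 → write 1, move +1, go to p0
p0 | 21[_]11222__   read _ → write 2, move -1, go to p1
p1 | 2[1]211222__   read 1 → write 2, move +1, go to p0
p0 | 22[2]11222__   read 2 → write 2, move +1, go to p3
p3 | 222[1]1222__   read 1 → write _, move +1, go to p3
p3 | 222_[1]222__   read 1 → write _, move +1, go to p3
p3 | 222__[2]22__   read 2 → write 1, move +1, go to p0
p0 | 222__1[2]2__   read 2 → write 2, move +1, go to p3
p3 | 222__12[2]__   read 2 → write 1, move +1, go to p0
p0 | 222__121[_]_   read _ → write 2, move -1, go to p1
p1 | 222__12[1]2_   read 1 → write 2, move +1, go to p0
p0 | 222__122[2]_   read 2 → write 2, move +1, go to p3
p3 | 222__1222[_]
Cell 6 holds 2 when M halts.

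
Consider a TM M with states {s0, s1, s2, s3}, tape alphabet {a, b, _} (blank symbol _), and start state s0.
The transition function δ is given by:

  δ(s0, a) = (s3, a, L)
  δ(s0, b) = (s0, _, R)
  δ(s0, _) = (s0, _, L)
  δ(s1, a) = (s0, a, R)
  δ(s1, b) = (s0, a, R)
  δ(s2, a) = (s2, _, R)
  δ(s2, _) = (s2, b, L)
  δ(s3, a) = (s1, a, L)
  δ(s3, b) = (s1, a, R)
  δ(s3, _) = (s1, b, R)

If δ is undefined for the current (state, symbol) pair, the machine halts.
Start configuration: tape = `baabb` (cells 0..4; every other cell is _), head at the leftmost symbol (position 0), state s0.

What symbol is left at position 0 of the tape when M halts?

s0 | _[b]aabb   read b → write _, move R, go to s0
s0 | __[a]abb   read a → write a, move L, go to s3
s3 | _[_]aabb   read _ → write b, move R, go to s1
s1 | _b[a]abb   read a → write a, move R, go to s0
s0 | _ba[a]bb   read a → write a, move L, go to s3
s3 | _b[a]abb   read a → write a, move L, go to s1
s1 | _[b]aabb   read b → write a, move R, go to s0
s0 | _a[a]abb   read a → write a, move L, go to s3
s3 | _[a]aabb   read a → write a, move L, go to s1
s1 | [_]aaabb
Cell 0 holds a when M halts.

a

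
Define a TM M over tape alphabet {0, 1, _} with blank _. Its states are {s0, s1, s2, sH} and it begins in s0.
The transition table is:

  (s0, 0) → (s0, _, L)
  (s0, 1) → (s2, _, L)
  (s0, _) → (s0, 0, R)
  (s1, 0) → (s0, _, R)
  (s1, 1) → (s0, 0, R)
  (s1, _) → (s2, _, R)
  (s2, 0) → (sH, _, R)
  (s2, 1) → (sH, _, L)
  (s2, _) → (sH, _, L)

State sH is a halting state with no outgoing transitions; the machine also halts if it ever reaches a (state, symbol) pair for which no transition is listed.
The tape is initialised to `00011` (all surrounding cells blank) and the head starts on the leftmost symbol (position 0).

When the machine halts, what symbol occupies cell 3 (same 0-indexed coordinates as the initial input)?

_

s0 | ___[0]0011   read 0 → write _, move L, go to s0
s0 | __[_]_0011   read _ → write 0, move R, go to s0
s0 | __0[_]0011   read _ → write 0, move R, go to s0
s0 | __00[0]011   read 0 → write _, move L, go to s0
s0 | __0[0]_011   read 0 → write _, move L, go to s0
s0 | __[0]__011   read 0 → write _, move L, go to s0
s0 | _[_]___011   read _ → write 0, move R, go to s0
s0 | _0[_]__011   read _ → write 0, move R, go to s0
s0 | _00[_]_011   read _ → write 0, move R, go to s0
s0 | _000[_]011   read _ → write 0, move R, go to s0
s0 | _0000[0]11   read 0 → write _, move L, go to s0
s0 | _000[0]_11   read 0 → write _, move L, go to s0
s0 | _00[0]__11   read 0 → write _, move L, go to s0
s0 | _0[0]___11   read 0 → write _, move L, go to s0
s0 | _[0]____11   read 0 → write _, move L, go to s0
s0 | [_]_____11   read _ → write 0, move R, go to s0
s0 | 0[_]____11   read _ → write 0, move R, go to s0
s0 | 00[_]___11   read _ → write 0, move R, go to s0
s0 | 000[_]__11   read _ → write 0, move R, go to s0
s0 | 0000[_]_11   read _ → write 0, move R, go to s0
s0 | 00000[_]11   read _ → write 0, move R, go to s0
s0 | 000000[1]1   read 1 → write _, move L, go to s2
s2 | 00000[0]_1   read 0 → write _, move R, go to sH
sH | 00000_[_]1
Cell 3 holds _ when M halts.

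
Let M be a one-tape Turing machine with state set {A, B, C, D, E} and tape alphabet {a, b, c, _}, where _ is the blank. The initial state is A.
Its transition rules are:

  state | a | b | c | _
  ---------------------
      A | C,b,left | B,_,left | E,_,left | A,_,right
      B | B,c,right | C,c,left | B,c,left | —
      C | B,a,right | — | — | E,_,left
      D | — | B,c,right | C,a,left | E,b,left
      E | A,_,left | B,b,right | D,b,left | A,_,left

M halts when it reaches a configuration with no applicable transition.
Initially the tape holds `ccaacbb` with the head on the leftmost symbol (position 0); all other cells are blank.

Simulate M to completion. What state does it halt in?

B

state=A head=0 tape=__[c]caacbb   (A,c)→(E,_,left)
state=E head=-1 tape=_[_]_caacbb   (E,_)→(A,_,left)
state=A head=-2 tape=[_]__caacbb   (A,_)→(A,_,right)
state=A head=-1 tape=_[_]_caacbb   (A,_)→(A,_,right)
state=A head=0 tape=__[_]caacbb   (A,_)→(A,_,right)
state=A head=1 tape=___[c]aacbb   (A,c)→(E,_,left)
state=E head=0 tape=__[_]_aacbb   (E,_)→(A,_,left)
state=A head=-1 tape=_[_]__aacbb   (A,_)→(A,_,right)
state=A head=0 tape=__[_]_aacbb   (A,_)→(A,_,right)
state=A head=1 tape=___[_]aacbb   (A,_)→(A,_,right)
state=A head=2 tape=____[a]acbb   (A,a)→(C,b,left)
state=C head=1 tape=___[_]bacbb   (C,_)→(E,_,left)
state=E head=0 tape=__[_]_bacbb   (E,_)→(A,_,left)
state=A head=-1 tape=_[_]__bacbb   (A,_)→(A,_,right)
state=A head=0 tape=__[_]_bacbb   (A,_)→(A,_,right)
state=A head=1 tape=___[_]bacbb   (A,_)→(A,_,right)
state=A head=2 tape=____[b]acbb   (A,b)→(B,_,left)
state=B head=1 tape=___[_]_acbb
No transition is defined for (B, _); M halts in state B.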